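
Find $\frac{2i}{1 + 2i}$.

Multiply numerator and denominator by conjugate (1 - 2i):
= (2i)(1 - 2i) / (1^2 + 2^2)
= (4 + 2i) / 5
= 4/5 + (2/5)i


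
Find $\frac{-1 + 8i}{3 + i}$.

Multiply numerator and denominator by conjugate (3 - i):
= (-1 + 8i)(3 - i) / (3^2 + 1^2)
= (5 + 25i) / 10
Divide through by 5: (1 + 5i) / 2
= 1/2 + (5/2)i


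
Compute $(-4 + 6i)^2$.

(a + bi)^2 = a^2 - b^2 + 2abi
= (-4)^2 - 6^2 + 2*(-4)*6i
= -20 - 48i


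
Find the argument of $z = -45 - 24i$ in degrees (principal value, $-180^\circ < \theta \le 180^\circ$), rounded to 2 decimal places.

θ = arctan(b/a) = arctan(-24/-45) (quadrant-adjusted) = -151.93°


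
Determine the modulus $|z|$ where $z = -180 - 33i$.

|z| = sqrt(a^2 + b^2) = sqrt((-180)^2 + (-33)^2) = sqrt(33489) = 183


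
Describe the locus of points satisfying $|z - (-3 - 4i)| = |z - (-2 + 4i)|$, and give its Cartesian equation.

|z - z1| = |z - z2| means z is equidistant from z1 and z2,
i.e. the perpendicular bisector of the segment from (-3, -4) to (-2, 4) (midpoint (-5/2, 0)).
With z = x + yi, square both sides:
(x - (-3))^2 + (y - (-4))^2 = (x - (-2))^2 + (y - 4)^2
The x^2 and y^2 terms cancel: 2x + 16y = 20 - 25 = -5
Simplify: 2x + 16y = -5
Locus: Perpendicular bisector of the segment from (-3, -4) to (-2, 4): the line 2x + 16y = -5


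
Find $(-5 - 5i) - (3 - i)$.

(-5 - 3) + (-5 - (-1))i = -8 - 4i


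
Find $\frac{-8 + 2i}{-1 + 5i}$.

Multiply numerator and denominator by conjugate (-1 - 5i):
= (-8 + 2i)(-1 - 5i) / ((-1)^2 + 5^2)
= (18 + 38i) / 26
Divide through by 2: (9 + 19i) / 13
= 9/13 + (19/13)i


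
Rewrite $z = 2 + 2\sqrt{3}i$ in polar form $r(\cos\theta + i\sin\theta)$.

r = |z| = sqrt(a^2 + b^2) = sqrt((2)^2 + (2*sqrt(3))^2) = sqrt(4 + 12) = sqrt(16) = 4
θ = arctan(b/a) = arctan(3.4641/2) (quadrant-adjusted) = 60°
z = 4(cos 60° + i sin 60°)


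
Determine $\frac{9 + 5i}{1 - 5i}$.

Multiply numerator and denominator by conjugate (1 + 5i):
= (9 + 5i)(1 + 5i) / (1^2 + (-5)^2)
= (-16 + 50i) / 26
Divide through by 2: (-8 + 25i) / 13
= -8/13 + (25/13)i


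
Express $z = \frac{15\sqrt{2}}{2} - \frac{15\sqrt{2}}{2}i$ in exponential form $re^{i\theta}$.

r = |z| = sqrt((15*sqrt(2)/2)^2 + (-15*sqrt(2)/2)^2) = sqrt(225/2 + 225/2) = sqrt(225) = 15
θ = arctan(b/a) = arctan(-10.6066/10.6066) (quadrant-adjusted) = -45° = -π/4
z = 15e^(-i*π/4)


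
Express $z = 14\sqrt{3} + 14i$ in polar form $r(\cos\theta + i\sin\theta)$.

r = |z| = sqrt(a^2 + b^2) = sqrt((14*sqrt(3))^2 + (14)^2) = sqrt(588 + 196) = sqrt(784) = 28
θ = arctan(b/a) = arctan(14/24.2487) (quadrant-adjusted) = 30°
z = 28(cos 30° + i sin 30°)


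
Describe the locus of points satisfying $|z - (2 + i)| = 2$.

|z - z0| = r describes a circle centered at z0 with radius r
Here z0 = 2 + i and r = 2
Locus: Circle centered at (2, 1) with radius 2


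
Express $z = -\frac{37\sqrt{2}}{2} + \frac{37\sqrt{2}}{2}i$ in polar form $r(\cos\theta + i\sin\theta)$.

r = |z| = sqrt(a^2 + b^2) = sqrt((-37*sqrt(2)/2)^2 + (37*sqrt(2)/2)^2) = sqrt(1369/2 + 1369/2) = sqrt(1369) = 37
θ = arctan(b/a) = arctan(26.163/-26.163) (quadrant-adjusted) = 135°
z = 37(cos 135° + i sin 135°)


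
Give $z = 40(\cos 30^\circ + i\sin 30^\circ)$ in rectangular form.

a = r cos θ = 40 * sqrt(3)/2 = 20*sqrt(3)
b = r sin θ = 40 * 1/2 = 20
z = 20*sqrt(3) + 20i


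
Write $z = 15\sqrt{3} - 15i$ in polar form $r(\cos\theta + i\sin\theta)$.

r = |z| = sqrt(a^2 + b^2) = sqrt((15*sqrt(3))^2 + (-15)^2) = sqrt(675 + 225) = sqrt(900) = 30
θ = arctan(b/a) = arctan(-15/25.9808) (quadrant-adjusted) = 330°
z = 30(cos 330° + i sin 330°)


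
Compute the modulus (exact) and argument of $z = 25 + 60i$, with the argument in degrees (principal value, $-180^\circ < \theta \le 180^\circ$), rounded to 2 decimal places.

|z| = sqrt(25^2 + 60^2) = 65
arg(z) = arctan(b/a) = arctan(60/25) (quadrant-adjusted) = 67.38°


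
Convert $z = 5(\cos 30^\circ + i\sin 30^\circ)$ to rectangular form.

a = r cos θ = 5 * sqrt(3)/2 = 5*sqrt(3)/2
b = r sin θ = 5 * 1/2 = 5/2
z = 5*sqrt(3)/2 + (5/2)i


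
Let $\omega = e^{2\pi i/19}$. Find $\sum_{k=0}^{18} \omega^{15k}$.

Let ζ = ω^15 = e^(2πi·15/19). Since 19 ∤ 15, ζ ≠ 1.
Sum = Σ_{k=0}^{18} ζ^k = (ζ^19 - 1)/(ζ - 1) = (ω^{15·19} - 1)/(ζ - 1) = (1 - 1)/(ζ - 1) = 0


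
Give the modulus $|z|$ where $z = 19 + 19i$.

|z| = sqrt(a^2 + b^2) = sqrt(19^2 + 19^2) = sqrt(722) = sqrt(722)


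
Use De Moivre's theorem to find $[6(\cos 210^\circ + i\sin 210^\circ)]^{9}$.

By De Moivre: z^n = r^n(cos(nθ) + i sin(nθ))
= 6^9(cos(9*210°) + i sin(9*210°))
= 10077696(cos 90° + i sin 90°)
= 10077696i


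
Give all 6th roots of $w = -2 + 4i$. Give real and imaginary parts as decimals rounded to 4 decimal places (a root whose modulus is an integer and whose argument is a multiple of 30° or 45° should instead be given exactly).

|w| = sqrt(20) ≈ 4.472136, arg(w) ≈ 116.565051°
Root modulus = sqrt(20)^(1/6) ≈ 1.283569
Root arguments: θ_k = (arg(w) + 360°k)/6 for k = 0, 1, ..., 5
Compute each root as (root modulus)(cos θ_k + i sin θ_k) using full-precision intermediates, then round to 4 decimal places.
Roots: 1.2105 + 0.4269i, 0.2355 + 1.2618i, -0.9750 + 0.8348i, -1.2105 - 0.4269i, -0.2355 - 1.2618i, 0.9750 - 0.8348i


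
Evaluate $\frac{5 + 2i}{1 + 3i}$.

Multiply numerator and denominator by conjugate (1 - 3i):
= (5 + 2i)(1 - 3i) / (1^2 + 3^2)
= (11 - 13i) / 10
= 11/10 - (13/10)i


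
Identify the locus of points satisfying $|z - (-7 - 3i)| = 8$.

|z - z0| = r describes a circle centered at z0 with radius r
Here z0 = -7 - 3i and r = 8
Locus: Circle centered at (-7, -3) with radius 8


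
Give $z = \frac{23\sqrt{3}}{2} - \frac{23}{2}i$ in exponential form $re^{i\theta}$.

r = |z| = sqrt((23*sqrt(3)/2)^2 + (-23/2)^2) = sqrt(1587/4 + 529/4) = sqrt(529) = 23
θ = arctan(b/a) = arctan(-11.5/19.9186) (quadrant-adjusted) = -30° = -π/6
z = 23e^(-i*π/6)


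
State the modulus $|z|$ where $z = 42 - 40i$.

|z| = sqrt(a^2 + b^2) = sqrt(42^2 + (-40)^2) = sqrt(3364) = 58


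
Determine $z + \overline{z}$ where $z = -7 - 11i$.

z + conjugate(z) = (a + bi) + (a - bi) = 2a
= 2 * (-7) = -14


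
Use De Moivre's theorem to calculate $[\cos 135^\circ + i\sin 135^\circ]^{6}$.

By De Moivre: z^n = r^n(cos(nθ) + i sin(nθ))
= 1^6(cos(6*135°) + i sin(6*135°))
= 1(cos 90° + i sin 90°)
= i


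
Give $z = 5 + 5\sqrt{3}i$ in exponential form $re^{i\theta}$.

r = |z| = sqrt((5)^2 + (5*sqrt(3))^2) = sqrt(25 + 75) = sqrt(100) = 10
θ = arctan(b/a) = arctan(8.6603/5) (quadrant-adjusted) = 60° = π/3
z = 10e^(i*π/3)


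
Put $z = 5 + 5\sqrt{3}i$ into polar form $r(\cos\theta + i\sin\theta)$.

r = |z| = sqrt(a^2 + b^2) = sqrt((5)^2 + (5*sqrt(3))^2) = sqrt(25 + 75) = sqrt(100) = 10
θ = arctan(b/a) = arctan(8.6603/5) (quadrant-adjusted) = 60°
z = 10(cos 60° + i sin 60°)


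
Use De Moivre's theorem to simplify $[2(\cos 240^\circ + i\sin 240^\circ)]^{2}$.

By De Moivre: z^n = r^n(cos(nθ) + i sin(nθ))
= 2^2(cos(2*240°) + i sin(2*240°))
= 4(cos 120° + i sin 120°)
= -2 + 2*sqrt(3)i


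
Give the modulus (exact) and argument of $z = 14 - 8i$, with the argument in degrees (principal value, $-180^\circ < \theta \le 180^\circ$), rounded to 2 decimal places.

|z| = sqrt(14^2 + (-8)^2) = sqrt(260)
arg(z) = arctan(b/a) = arctan(-8/14) (quadrant-adjusted) = -29.74°


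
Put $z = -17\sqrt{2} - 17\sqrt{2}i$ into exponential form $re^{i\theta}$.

r = |z| = sqrt((-17*sqrt(2))^2 + (-17*sqrt(2))^2) = sqrt(578 + 578) = sqrt(1156) = 34
θ = arctan(b/a) = arctan(-24.0416/-24.0416) (quadrant-adjusted) = 225° = 5π/4
z = 34e^(i*5π/4)


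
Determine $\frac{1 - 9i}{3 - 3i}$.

Multiply numerator and denominator by conjugate (3 + 3i):
= (1 - 9i)(3 + 3i) / (3^2 + (-3)^2)
= (30 - 24i) / 18
Divide through by 6: (5 - 4i) / 3
= 5/3 - (4/3)i


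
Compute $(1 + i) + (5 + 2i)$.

(1 + 5) + (1 + 2)i = 6 + 3i


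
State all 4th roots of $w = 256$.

|w| = 256, arg(w) = 0°
Root modulus = 256^(1/4) = 4
Root arguments: θ_k = (0° + 360°k)/4 for k = 0, 1, ..., 3
Roots: 4, 4i, -4, -4i


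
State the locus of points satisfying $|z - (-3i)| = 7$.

|z - z0| = r describes a circle centered at z0 with radius r
Here z0 = -3i and r = 7
Locus: Circle centered at (0, -3) with radius 7


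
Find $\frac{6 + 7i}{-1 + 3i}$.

Multiply numerator and denominator by conjugate (-1 - 3i):
= (6 + 7i)(-1 - 3i) / ((-1)^2 + 3^2)
= (15 - 25i) / 10
Divide through by 5: (3 - 5i) / 2
= 3/2 - (5/2)i


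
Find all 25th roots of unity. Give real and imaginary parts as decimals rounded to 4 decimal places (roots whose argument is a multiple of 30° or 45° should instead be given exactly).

ω_k = e^(2πik/25) = cos(2πk/25) + i sin(2πk/25) for k = 0, 1, ..., 24
Roots: 1, 0.9686 + 0.2487i, 0.8763 + 0.4818i, 0.7290 + 0.6845i, 0.5358 + 0.8443i, 0.3090 + 0.9511i, 0.0628 + 0.9980i, -0.1874 + 0.9823i, -0.4258 + 0.9048i, -0.6374 + 0.7705i, -0.8090 + 0.5878i, -0.9298 + 0.3681i, -0.9921 + 0.1253i, -0.9921 - 0.1253i, -0.9298 - 0.3681i, -0.8090 - 0.5878i, -0.6374 - 0.7705i, -0.4258 - 0.9048i, -0.1874 - 0.9823i, 0.0628 - 0.9980i, 0.3090 - 0.9511i, 0.5358 - 0.8443i, 0.7290 - 0.6845i, 0.8763 - 0.4818i, 0.9686 - 0.2487i


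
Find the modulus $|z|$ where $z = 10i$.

|z| = sqrt(a^2 + b^2) = sqrt(0^2 + 10^2) = sqrt(100) = 10


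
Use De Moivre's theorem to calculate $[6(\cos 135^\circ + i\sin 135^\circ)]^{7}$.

By De Moivre: z^n = r^n(cos(nθ) + i sin(nθ))
= 6^7(cos(7*135°) + i sin(7*135°))
= 279936(cos 225° + i sin 225°)
= -139968*sqrt(2) - 139968*sqrt(2)i


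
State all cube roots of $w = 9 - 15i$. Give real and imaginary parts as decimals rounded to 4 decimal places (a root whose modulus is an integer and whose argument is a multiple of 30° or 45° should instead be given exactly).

|w| = sqrt(306) ≈ 17.492856, arg(w) ≈ 300.963757°
Root modulus = sqrt(306)^(1/3) ≈ 2.595894
Root arguments: θ_k = (arg(w) + 360°k)/3 for k = 0, 1, ..., 2
Compute each root as (root modulus)(cos θ_k + i sin θ_k) using full-precision intermediates, then round to 4 decimal places.
Roots: -0.4651 + 2.5539i, -1.9792 - 1.6797i, 2.4443 - 0.8742i


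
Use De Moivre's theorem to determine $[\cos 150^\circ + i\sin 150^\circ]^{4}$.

By De Moivre: z^n = r^n(cos(nθ) + i sin(nθ))
= 1^4(cos(4*150°) + i sin(4*150°))
= 1(cos 240° + i sin 240°)
= -1/2 - (sqrt(3)/2)i


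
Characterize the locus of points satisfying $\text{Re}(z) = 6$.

Re(z) = x where z = x + yi; the equation x = 6 is satisfied by all points with that x-coordinate
Locus: Vertical line x = 6


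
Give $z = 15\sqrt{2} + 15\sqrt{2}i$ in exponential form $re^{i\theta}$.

r = |z| = sqrt((15*sqrt(2))^2 + (15*sqrt(2))^2) = sqrt(450 + 450) = sqrt(900) = 30
θ = arctan(b/a) = arctan(21.2132/21.2132) (quadrant-adjusted) = 45° = π/4
z = 30e^(i*π/4)


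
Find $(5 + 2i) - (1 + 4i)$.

(5 - 1) + (2 - 4)i = 4 - 2i


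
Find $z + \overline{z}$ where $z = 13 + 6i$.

z + conjugate(z) = (a + bi) + (a - bi) = 2a
= 2 * 13 = 26


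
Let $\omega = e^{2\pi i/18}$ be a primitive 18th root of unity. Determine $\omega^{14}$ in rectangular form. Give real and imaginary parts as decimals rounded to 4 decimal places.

ω^14 = e^(2πi·14/18) = e^(i·14π/9)
= cos(14π/9) + i sin(14π/9)
= 0.1736 - 0.9848i


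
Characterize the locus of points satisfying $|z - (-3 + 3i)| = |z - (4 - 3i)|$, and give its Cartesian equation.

|z - z1| = |z - z2| means z is equidistant from z1 and z2,
i.e. the perpendicular bisector of the segment from (-3, 3) to (4, -3) (midpoint (1/2, 0)).
With z = x + yi, square both sides:
(x - (-3))^2 + (y - 3)^2 = (x - 4)^2 + (y - (-3))^2
The x^2 and y^2 terms cancel: 14x + (-12)y = 25 - 18 = 7
Simplify: 14x - 12y = 7
Locus: Perpendicular bisector of the segment from (-3, 3) to (4, -3): the line 14x - 12y = 7


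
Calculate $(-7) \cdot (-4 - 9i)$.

(a1*a2 - b1*b2) + (a1*b2 + b1*a2)i
= (28 - 0) + (63 + 0)i
= 28 + 63i


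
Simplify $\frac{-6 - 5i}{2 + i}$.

Multiply numerator and denominator by conjugate (2 - i):
= (-6 - 5i)(2 - i) / (2^2 + 1^2)
= (-17 - 4i) / 5
= -17/5 - (4/5)i


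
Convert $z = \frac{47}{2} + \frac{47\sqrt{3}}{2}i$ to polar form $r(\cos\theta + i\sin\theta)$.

r = |z| = sqrt(a^2 + b^2) = sqrt((47/2)^2 + (47*sqrt(3)/2)^2) = sqrt(2209/4 + 6627/4) = sqrt(2209) = 47
θ = arctan(b/a) = arctan(40.7032/23.5) (quadrant-adjusted) = 60°
z = 47(cos 60° + i sin 60°)


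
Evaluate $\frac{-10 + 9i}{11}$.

Divisor is real, so divide each part by 11:
= -10/11 + (9/11)i


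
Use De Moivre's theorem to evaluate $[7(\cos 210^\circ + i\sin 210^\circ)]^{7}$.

By De Moivre: z^n = r^n(cos(nθ) + i sin(nθ))
= 7^7(cos(7*210°) + i sin(7*210°))
= 823543(cos 30° + i sin 30°)
= 823543*sqrt(3)/2 + (823543/2)i


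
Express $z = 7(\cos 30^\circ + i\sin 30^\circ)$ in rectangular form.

a = r cos θ = 7 * sqrt(3)/2 = 7*sqrt(3)/2
b = r sin θ = 7 * 1/2 = 7/2
z = 7*sqrt(3)/2 + (7/2)i


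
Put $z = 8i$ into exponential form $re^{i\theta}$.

r = |z| = sqrt((0)^2 + (8)^2) = sqrt(0 + 64) = sqrt(64) = 8
a = 0 and b > 0, so z lies on the positive imaginary axis: θ = 90° = π/2
z = 8e^(i*π/2)


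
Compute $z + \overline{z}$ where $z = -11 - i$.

z + conjugate(z) = (a + bi) + (a - bi) = 2a
= 2 * (-11) = -22


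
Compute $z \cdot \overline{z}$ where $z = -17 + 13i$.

z * conjugate(z) = |z|^2 = a^2 + b^2
= (-17)^2 + 13^2 = 458


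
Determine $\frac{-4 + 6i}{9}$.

Divisor is real, so divide each part by 9:
= -4/9 + (2/3)i


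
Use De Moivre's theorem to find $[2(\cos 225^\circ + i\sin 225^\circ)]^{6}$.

By De Moivre: z^n = r^n(cos(nθ) + i sin(nθ))
= 2^6(cos(6*225°) + i sin(6*225°))
= 64(cos 270° + i sin 270°)
= -64i


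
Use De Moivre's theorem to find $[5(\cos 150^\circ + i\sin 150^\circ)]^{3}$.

By De Moivre: z^n = r^n(cos(nθ) + i sin(nθ))
= 5^3(cos(3*150°) + i sin(3*150°))
= 125(cos 90° + i sin 90°)
= 125i


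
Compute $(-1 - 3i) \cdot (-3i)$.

(a1*a2 - b1*b2) + (a1*b2 + b1*a2)i
= (0 - 9) + (3 + 0)i
= -9 + 3i


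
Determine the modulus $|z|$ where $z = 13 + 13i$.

|z| = sqrt(a^2 + b^2) = sqrt(13^2 + 13^2) = sqrt(338) = sqrt(338)


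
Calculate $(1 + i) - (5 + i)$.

(1 - 5) + (1 - 1)i = -4


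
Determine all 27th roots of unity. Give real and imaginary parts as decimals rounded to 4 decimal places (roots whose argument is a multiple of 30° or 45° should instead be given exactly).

ω_k = e^(2πik/27) = cos(2πk/27) + i sin(2πk/27) for k = 0, 1, ..., 26
Roots: 1, 0.9730 + 0.2306i, 0.8936 + 0.4488i, 0.7660 + 0.6428i, 0.5972 + 0.8021i, 0.3961 + 0.9182i, 0.1736 + 0.9848i, -0.0581 + 0.9983i, -0.2868 + 0.9580i, -1/2 + (sqrt(3)/2)i, -0.6862 + 0.7274i, -0.8355 + 0.5495i, -0.9397 + 0.3420i, -0.9932 + 0.1161i, -0.9932 - 0.1161i, -0.9397 - 0.3420i, -0.8355 - 0.5495i, -0.6862 - 0.7274i, -1/2 - (sqrt(3)/2)i, -0.2868 - 0.9580i, -0.0581 - 0.9983i, 0.1736 - 0.9848i, 0.3961 - 0.9182i, 0.5972 - 0.8021i, 0.7660 - 0.6428i, 0.8936 - 0.4488i, 0.9730 - 0.2306i


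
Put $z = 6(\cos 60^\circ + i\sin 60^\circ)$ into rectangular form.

a = r cos θ = 6 * 1/2 = 3
b = r sin θ = 6 * sqrt(3)/2 = 3*sqrt(3)
z = 3 + 3*sqrt(3)i


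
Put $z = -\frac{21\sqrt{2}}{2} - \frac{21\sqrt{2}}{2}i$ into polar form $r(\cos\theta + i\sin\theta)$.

r = |z| = sqrt(a^2 + b^2) = sqrt((-21*sqrt(2)/2)^2 + (-21*sqrt(2)/2)^2) = sqrt(441/2 + 441/2) = sqrt(441) = 21
θ = arctan(b/a) = arctan(-14.8492/-14.8492) (quadrant-adjusted) = 225°
z = 21(cos 225° + i sin 225°)


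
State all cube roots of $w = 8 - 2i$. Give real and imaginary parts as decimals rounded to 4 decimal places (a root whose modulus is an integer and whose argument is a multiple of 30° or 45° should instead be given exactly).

|w| = sqrt(68) ≈ 8.246211, arg(w) ≈ 345.963757°
Root modulus = sqrt(68)^(1/3) ≈ 2.020311
Root arguments: θ_k = (arg(w) + 360°k)/3 for k = 0, 1, ..., 2
Compute each root as (root modulus)(cos θ_k + i sin θ_k) using full-precision intermediates, then round to 4 decimal places.
Roots: -0.8641 + 1.8262i, -1.1495 - 1.6614i, 2.0136 - 0.1648i


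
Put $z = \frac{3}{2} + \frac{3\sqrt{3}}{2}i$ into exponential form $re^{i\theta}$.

r = |z| = sqrt((3/2)^2 + (3*sqrt(3)/2)^2) = sqrt(9/4 + 27/4) = sqrt(9) = 3
θ = arctan(b/a) = arctan(2.5981/1.5) (quadrant-adjusted) = 60° = π/3
z = 3e^(i*π/3)


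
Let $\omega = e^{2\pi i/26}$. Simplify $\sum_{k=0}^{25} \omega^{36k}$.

Let ζ = ω^36 = e^(2πi·36/26). Since 26 ∤ 36, ζ ≠ 1.
Sum = Σ_{k=0}^{25} ζ^k = (ζ^26 - 1)/(ζ - 1) = (ω^{36·26} - 1)/(ζ - 1) = (1 - 1)/(ζ - 1) = 0


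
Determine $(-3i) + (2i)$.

(0 + 0) + (-3 + 2)i = -i


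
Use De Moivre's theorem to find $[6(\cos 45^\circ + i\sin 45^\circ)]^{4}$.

By De Moivre: z^n = r^n(cos(nθ) + i sin(nθ))
= 6^4(cos(4*45°) + i sin(4*45°))
= 1296(cos 180° + i sin 180°)
= -1296


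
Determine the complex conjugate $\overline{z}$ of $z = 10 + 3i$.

If z = a + bi, then conjugate(z) = a - bi
conjugate(10 + 3i) = 10 - 3i


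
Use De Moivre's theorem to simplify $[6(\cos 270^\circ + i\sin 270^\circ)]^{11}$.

By De Moivre: z^n = r^n(cos(nθ) + i sin(nθ))
= 6^11(cos(11*270°) + i sin(11*270°))
= 362797056(cos 90° + i sin 90°)
= 362797056i


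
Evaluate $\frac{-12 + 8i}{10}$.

Divisor is real, so divide each part by 10:
= -6/5 + (4/5)i


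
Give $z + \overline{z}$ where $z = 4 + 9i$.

z + conjugate(z) = (a + bi) + (a - bi) = 2a
= 2 * 4 = 8


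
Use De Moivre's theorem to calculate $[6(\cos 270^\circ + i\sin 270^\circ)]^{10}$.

By De Moivre: z^n = r^n(cos(nθ) + i sin(nθ))
= 6^10(cos(10*270°) + i sin(10*270°))
= 60466176(cos 180° + i sin 180°)
= -60466176


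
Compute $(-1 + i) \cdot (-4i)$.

(a1*a2 - b1*b2) + (a1*b2 + b1*a2)i
= (0 - (-4)) + (4 + 0)i
= 4 + 4i


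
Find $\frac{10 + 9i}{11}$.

Divisor is real, so divide each part by 11:
= 10/11 + (9/11)i


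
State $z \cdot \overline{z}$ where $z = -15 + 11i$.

z * conjugate(z) = |z|^2 = a^2 + b^2
= (-15)^2 + 11^2 = 346


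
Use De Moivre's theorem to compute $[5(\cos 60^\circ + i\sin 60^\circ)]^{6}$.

By De Moivre: z^n = r^n(cos(nθ) + i sin(nθ))
= 5^6(cos(6*60°) + i sin(6*60°))
= 15625(cos 0° + i sin 0°)
= 15625


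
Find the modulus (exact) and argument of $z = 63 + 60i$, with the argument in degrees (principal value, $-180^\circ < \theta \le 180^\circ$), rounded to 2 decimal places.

|z| = sqrt(63^2 + 60^2) = 87
arg(z) = arctan(b/a) = arctan(60/63) (quadrant-adjusted) = 43.60°


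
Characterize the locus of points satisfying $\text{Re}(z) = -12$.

Re(z) = x where z = x + yi; the equation x = -12 is satisfied by all points with that x-coordinate
Locus: Vertical line x = -12


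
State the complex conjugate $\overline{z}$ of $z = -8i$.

If z = a + bi, then conjugate(z) = a - bi
conjugate(-8i) = 8i


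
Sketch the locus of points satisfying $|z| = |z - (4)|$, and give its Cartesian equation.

|z - z1| = |z - z2| means z is equidistant from z1 and z2,
i.e. the perpendicular bisector of the segment from (0, 0) to (4, 0) (midpoint (2, 0)).
With z = x + yi, square both sides:
(x - 0)^2 + (y - 0)^2 = (x - 4)^2 + (y - 0)^2
The x^2 and y^2 terms cancel: 8x + 0y = 16 - 0 = 16
Simplify: x = 2
Locus: Perpendicular bisector of the segment from (0, 0) to (4, 0): the line x = 2


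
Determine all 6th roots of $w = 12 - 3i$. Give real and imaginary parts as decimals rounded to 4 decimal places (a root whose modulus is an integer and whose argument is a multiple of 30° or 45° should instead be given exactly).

|w| = sqrt(153) ≈ 12.369317, arg(w) ≈ 345.963757°
Root modulus = sqrt(153)^(1/6) ≈ 1.520749
Root arguments: θ_k = (arg(w) + 360°k)/6 for k = 0, 1, ..., 5
Compute each root as (root modulus)(cos θ_k + i sin θ_k) using full-precision intermediates, then round to 4 decimal places.
Roots: 0.8135 + 1.2849i, -0.7060 + 1.3469i, -1.5195 + 0.0621i, -0.8135 - 1.2849i, 0.7060 - 1.3469i, 1.5195 - 0.0621i


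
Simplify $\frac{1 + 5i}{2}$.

Divisor is real, so divide each part by 2:
= 1/2 + (5/2)i


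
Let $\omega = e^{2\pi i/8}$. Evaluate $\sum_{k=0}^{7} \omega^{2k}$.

Let ζ = ω^2 = e^(2πi·2/8). Since 8 ∤ 2, ζ ≠ 1.
Sum = Σ_{k=0}^{7} ζ^k = (ζ^8 - 1)/(ζ - 1) = (ω^{2·8} - 1)/(ζ - 1) = (1 - 1)/(ζ - 1) = 0


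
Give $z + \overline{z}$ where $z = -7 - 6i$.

z + conjugate(z) = (a + bi) + (a - bi) = 2a
= 2 * (-7) = -14


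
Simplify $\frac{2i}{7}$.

Divisor is real, so divide each part by 7:
= 0 + (2/7)i


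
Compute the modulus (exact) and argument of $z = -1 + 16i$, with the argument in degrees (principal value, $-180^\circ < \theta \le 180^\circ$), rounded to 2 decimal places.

|z| = sqrt((-1)^2 + 16^2) = sqrt(257)
arg(z) = arctan(b/a) = arctan(16/-1) (quadrant-adjusted) = 93.58°


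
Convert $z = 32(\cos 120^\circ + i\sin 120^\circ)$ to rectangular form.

a = r cos θ = 32 * -1/2 = -16
b = r sin θ = 32 * sqrt(3)/2 = 16*sqrt(3)
z = -16 + 16*sqrt(3)i


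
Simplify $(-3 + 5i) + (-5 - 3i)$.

(-3 + (-5)) + (5 + (-3))i = -8 + 2i


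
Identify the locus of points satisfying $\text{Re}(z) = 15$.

Re(z) = x where z = x + yi; the equation x = 15 is satisfied by all points with that x-coordinate
Locus: Vertical line x = 15


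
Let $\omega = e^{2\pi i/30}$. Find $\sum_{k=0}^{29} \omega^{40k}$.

Let ζ = ω^40 = e^(2πi·40/30). Since 30 ∤ 40, ζ ≠ 1.
Sum = Σ_{k=0}^{29} ζ^k = (ζ^30 - 1)/(ζ - 1) = (ω^{40·30} - 1)/(ζ - 1) = (1 - 1)/(ζ - 1) = 0


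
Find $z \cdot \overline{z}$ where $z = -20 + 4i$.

z * conjugate(z) = |z|^2 = a^2 + b^2
= (-20)^2 + 4^2 = 416


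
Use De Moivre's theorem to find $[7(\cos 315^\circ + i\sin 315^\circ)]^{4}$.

By De Moivre: z^n = r^n(cos(nθ) + i sin(nθ))
= 7^4(cos(4*315°) + i sin(4*315°))
= 2401(cos 180° + i sin 180°)
= -2401


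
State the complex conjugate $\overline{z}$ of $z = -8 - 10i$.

If z = a + bi, then conjugate(z) = a - bi
conjugate(-8 - 10i) = -8 + 10i


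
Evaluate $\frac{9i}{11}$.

Divisor is real, so divide each part by 11:
= 0 + (9/11)i


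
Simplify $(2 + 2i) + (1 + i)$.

(2 + 1) + (2 + 1)i = 3 + 3i


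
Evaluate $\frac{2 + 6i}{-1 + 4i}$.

Multiply numerator and denominator by conjugate (-1 - 4i):
= (2 + 6i)(-1 - 4i) / ((-1)^2 + 4^2)
= (22 - 14i) / 17
= 22/17 - (14/17)i


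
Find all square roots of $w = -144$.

|w| = 144, arg(w) = 180°
Root modulus = 144^(1/2) = 12
Root arguments: θ_k = (180° + 360°k)/2 for k = 0, 1, ..., 1
Roots: 12i, -12i


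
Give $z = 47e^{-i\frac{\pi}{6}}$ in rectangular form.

a = r cos θ = 47 * sqrt(3)/2 = 47*sqrt(3)/2
b = r sin θ = 47 * -1/2 = -47/2
z = 47*sqrt(3)/2 - (47/2)i


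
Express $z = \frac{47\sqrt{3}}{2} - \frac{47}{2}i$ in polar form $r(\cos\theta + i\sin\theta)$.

r = |z| = sqrt(a^2 + b^2) = sqrt((47*sqrt(3)/2)^2 + (-47/2)^2) = sqrt(6627/4 + 2209/4) = sqrt(2209) = 47
θ = arctan(b/a) = arctan(-23.5/40.7032) (quadrant-adjusted) = 330°
z = 47(cos 330° + i sin 330°)


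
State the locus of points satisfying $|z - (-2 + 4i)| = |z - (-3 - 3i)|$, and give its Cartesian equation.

|z - z1| = |z - z2| means z is equidistant from z1 and z2,
i.e. the perpendicular bisector of the segment from (-2, 4) to (-3, -3) (midpoint (-5/2, 1/2)).
With z = x + yi, square both sides:
(x - (-2))^2 + (y - 4)^2 = (x - (-3))^2 + (y - (-3))^2
The x^2 and y^2 terms cancel: -2x + (-14)y = 18 - 20 = -2
Simplify: x + 7y = 1
Locus: Perpendicular bisector of the segment from (-2, 4) to (-3, -3): the line x + 7y = 1


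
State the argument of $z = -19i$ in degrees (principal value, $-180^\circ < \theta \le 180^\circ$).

a = 0 and b < 0, so z lies on the negative imaginary axis: θ = -90°


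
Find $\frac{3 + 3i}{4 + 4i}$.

Multiply numerator and denominator by conjugate (4 - 4i):
= (3 + 3i)(4 - 4i) / (4^2 + 4^2)
= (24) / 32
Divide through by 8: (3) / 4
= 3/4


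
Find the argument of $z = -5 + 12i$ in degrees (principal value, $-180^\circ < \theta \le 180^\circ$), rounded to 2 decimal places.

θ = arctan(b/a) = arctan(12/-5) (quadrant-adjusted) = 112.62°


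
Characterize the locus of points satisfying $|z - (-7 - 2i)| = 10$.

|z - z0| = r describes a circle centered at z0 with radius r
Here z0 = -7 - 2i and r = 10
Locus: Circle centered at (-7, -2) with radius 10


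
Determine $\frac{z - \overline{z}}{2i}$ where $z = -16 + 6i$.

z - conjugate(z) = 2bi
(z - conjugate(z))/(2i) = 2bi/(2i) = b = 6


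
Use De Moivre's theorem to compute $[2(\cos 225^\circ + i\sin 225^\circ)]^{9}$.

By De Moivre: z^n = r^n(cos(nθ) + i sin(nθ))
= 2^9(cos(9*225°) + i sin(9*225°))
= 512(cos 225° + i sin 225°)
= -256*sqrt(2) - 256*sqrt(2)i


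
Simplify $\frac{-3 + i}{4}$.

Divisor is real, so divide each part by 4:
= -3/4 + (1/4)i


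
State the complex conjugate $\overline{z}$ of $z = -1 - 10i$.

If z = a + bi, then conjugate(z) = a - bi
conjugate(-1 - 10i) = -1 + 10i


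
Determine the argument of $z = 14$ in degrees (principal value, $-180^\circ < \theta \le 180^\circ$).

b = 0 and a > 0, so z lies on the positive real axis: θ = 0°


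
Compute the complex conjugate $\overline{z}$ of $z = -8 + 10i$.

If z = a + bi, then conjugate(z) = a - bi
conjugate(-8 + 10i) = -8 - 10i


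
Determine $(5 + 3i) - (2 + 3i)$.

(5 - 2) + (3 - 3)i = 3


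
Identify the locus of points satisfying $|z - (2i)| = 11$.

|z - z0| = r describes a circle centered at z0 with radius r
Here z0 = 2i and r = 11
Locus: Circle centered at (0, 2) with radius 11


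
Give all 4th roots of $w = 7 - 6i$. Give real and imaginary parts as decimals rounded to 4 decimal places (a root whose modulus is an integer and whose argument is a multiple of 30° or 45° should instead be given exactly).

|w| = sqrt(85) ≈ 9.219544, arg(w) ≈ 319.398705°
Root modulus = sqrt(85)^(1/4) ≈ 1.742518
Root arguments: θ_k = (arg(w) + 360°k)/4 for k = 0, 1, ..., 3
Compute each root as (root modulus)(cos θ_k + i sin θ_k) using full-precision intermediates, then round to 4 decimal places.
Roots: 0.3071 + 1.7152i, -1.7152 + 0.3071i, -0.3071 - 1.7152i, 1.7152 - 0.3071i


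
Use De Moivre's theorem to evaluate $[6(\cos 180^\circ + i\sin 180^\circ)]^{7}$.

By De Moivre: z^n = r^n(cos(nθ) + i sin(nθ))
= 6^7(cos(7*180°) + i sin(7*180°))
= 279936(cos 180° + i sin 180°)
= -279936


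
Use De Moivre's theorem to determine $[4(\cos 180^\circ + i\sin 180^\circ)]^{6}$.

By De Moivre: z^n = r^n(cos(nθ) + i sin(nθ))
= 4^6(cos(6*180°) + i sin(6*180°))
= 4096(cos 0° + i sin 0°)
= 4096


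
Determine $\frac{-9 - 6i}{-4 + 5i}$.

Multiply numerator and denominator by conjugate (-4 - 5i):
= (-9 - 6i)(-4 - 5i) / ((-4)^2 + 5^2)
= (6 + 69i) / 41
= 6/41 + (69/41)i


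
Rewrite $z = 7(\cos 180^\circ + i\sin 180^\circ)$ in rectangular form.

a = r cos θ = 7 * -1 = -7
b = r sin θ = 7 * 0 = 0
z = -7


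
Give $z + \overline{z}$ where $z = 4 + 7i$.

z + conjugate(z) = (a + bi) + (a - bi) = 2a
= 2 * 4 = 8


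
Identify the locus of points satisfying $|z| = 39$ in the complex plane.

|z| = 39 means sqrt(x^2 + y^2) = 39
This is a circle of radius 39 centered at the origin


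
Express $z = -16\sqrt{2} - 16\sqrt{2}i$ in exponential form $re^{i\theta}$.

r = |z| = sqrt((-16*sqrt(2))^2 + (-16*sqrt(2))^2) = sqrt(512 + 512) = sqrt(1024) = 32
θ = arctan(b/a) = arctan(-22.6274/-22.6274) (quadrant-adjusted) = 225° = 5π/4
z = 32e^(i*5π/4)


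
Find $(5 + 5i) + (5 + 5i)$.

(5 + 5) + (5 + 5)i = 10 + 10i


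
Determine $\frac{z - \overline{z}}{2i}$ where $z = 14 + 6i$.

z - conjugate(z) = 2bi
(z - conjugate(z))/(2i) = 2bi/(2i) = b = 6


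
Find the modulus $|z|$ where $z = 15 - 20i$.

|z| = sqrt(a^2 + b^2) = sqrt(15^2 + (-20)^2) = sqrt(625) = 25


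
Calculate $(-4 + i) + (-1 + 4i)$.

(-4 + (-1)) + (1 + 4)i = -5 + 5i


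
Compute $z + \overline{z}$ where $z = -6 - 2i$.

z + conjugate(z) = (a + bi) + (a - bi) = 2a
= 2 * (-6) = -12


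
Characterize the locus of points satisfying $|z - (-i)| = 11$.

|z - z0| = r describes a circle centered at z0 with radius r
Here z0 = -i and r = 11
Locus: Circle centered at (0, -1) with radius 11


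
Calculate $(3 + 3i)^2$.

(a + bi)^2 = a^2 - b^2 + 2abi
= 3^2 - 3^2 + 2*3*3i
= 18i


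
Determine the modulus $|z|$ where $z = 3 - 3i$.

|z| = sqrt(a^2 + b^2) = sqrt(3^2 + (-3)^2) = sqrt(18) = sqrt(18)


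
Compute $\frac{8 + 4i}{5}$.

Divisor is real, so divide each part by 5:
= 8/5 + (4/5)i


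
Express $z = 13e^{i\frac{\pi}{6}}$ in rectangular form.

a = r cos θ = 13 * sqrt(3)/2 = 13*sqrt(3)/2
b = r sin θ = 13 * 1/2 = 13/2
z = 13*sqrt(3)/2 + (13/2)i


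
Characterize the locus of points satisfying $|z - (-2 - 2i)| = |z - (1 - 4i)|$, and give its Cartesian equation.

|z - z1| = |z - z2| means z is equidistant from z1 and z2,
i.e. the perpendicular bisector of the segment from (-2, -2) to (1, -4) (midpoint (-1/2, -3)).
With z = x + yi, square both sides:
(x - (-2))^2 + (y - (-2))^2 = (x - 1)^2 + (y - (-4))^2
The x^2 and y^2 terms cancel: 6x + (-4)y = 17 - 8 = 9
Simplify: 6x - 4y = 9
Locus: Perpendicular bisector of the segment from (-2, -2) to (1, -4): the line 6x - 4y = 9


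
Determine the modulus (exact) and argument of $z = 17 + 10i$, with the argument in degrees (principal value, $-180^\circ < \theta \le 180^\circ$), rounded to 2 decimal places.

|z| = sqrt(17^2 + 10^2) = sqrt(389)
arg(z) = arctan(b/a) = arctan(10/17) (quadrant-adjusted) = 30.47°


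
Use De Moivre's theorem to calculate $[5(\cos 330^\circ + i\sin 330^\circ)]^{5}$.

By De Moivre: z^n = r^n(cos(nθ) + i sin(nθ))
= 5^5(cos(5*330°) + i sin(5*330°))
= 3125(cos 210° + i sin 210°)
= -3125*sqrt(3)/2 - (3125/2)i


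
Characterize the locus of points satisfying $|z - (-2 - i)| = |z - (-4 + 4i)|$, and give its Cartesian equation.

|z - z1| = |z - z2| means z is equidistant from z1 and z2,
i.e. the perpendicular bisector of the segment from (-2, -1) to (-4, 4) (midpoint (-3, 3/2)).
With z = x + yi, square both sides:
(x - (-2))^2 + (y - (-1))^2 = (x - (-4))^2 + (y - 4)^2
The x^2 and y^2 terms cancel: -4x + 10y = 32 - 5 = 27
Simplify: 4x - 10y = -27
Locus: Perpendicular bisector of the segment from (-2, -1) to (-4, 4): the line 4x - 10y = -27


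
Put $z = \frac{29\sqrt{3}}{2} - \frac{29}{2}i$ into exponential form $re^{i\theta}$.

r = |z| = sqrt((29*sqrt(3)/2)^2 + (-29/2)^2) = sqrt(2523/4 + 841/4) = sqrt(841) = 29
θ = arctan(b/a) = arctan(-14.5/25.1147) (quadrant-adjusted) = -30° = -π/6
z = 29e^(-i*π/6)


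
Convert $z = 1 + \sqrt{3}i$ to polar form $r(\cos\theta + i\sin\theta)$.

r = |z| = sqrt(a^2 + b^2) = sqrt((1)^2 + (sqrt(3))^2) = sqrt(1 + 3) = sqrt(4) = 2
θ = arctan(b/a) = arctan(1.7321/1) (quadrant-adjusted) = 60°
z = 2(cos 60° + i sin 60°)


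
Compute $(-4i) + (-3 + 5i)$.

(0 + (-3)) + (-4 + 5)i = -3 + i


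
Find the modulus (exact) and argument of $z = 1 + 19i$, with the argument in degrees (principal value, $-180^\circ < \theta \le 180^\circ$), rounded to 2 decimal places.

|z| = sqrt(1^2 + 19^2) = sqrt(362)
arg(z) = arctan(b/a) = arctan(19/1) (quadrant-adjusted) = 86.99°


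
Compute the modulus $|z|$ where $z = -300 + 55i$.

|z| = sqrt(a^2 + b^2) = sqrt((-300)^2 + 55^2) = sqrt(93025) = 305


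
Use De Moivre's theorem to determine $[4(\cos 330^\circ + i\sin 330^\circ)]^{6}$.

By De Moivre: z^n = r^n(cos(nθ) + i sin(nθ))
= 4^6(cos(6*330°) + i sin(6*330°))
= 4096(cos 180° + i sin 180°)
= -4096


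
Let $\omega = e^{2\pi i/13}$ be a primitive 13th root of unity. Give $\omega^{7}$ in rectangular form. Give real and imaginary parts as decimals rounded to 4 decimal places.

ω^7 = e^(2πi·7/13) = e^(i·14π/13)
= cos(14π/13) + i sin(14π/13)
= -0.9709 - 0.2393i


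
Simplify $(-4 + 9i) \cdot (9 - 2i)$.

(a1*a2 - b1*b2) + (a1*b2 + b1*a2)i
= (-36 - (-18)) + (8 + 81)i
= -18 + 89i


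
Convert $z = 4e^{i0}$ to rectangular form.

a = r cos θ = 4 * 1 = 4
b = r sin θ = 4 * 0 = 0
z = 4


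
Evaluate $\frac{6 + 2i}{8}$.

Divisor is real, so divide each part by 8:
= 3/4 + (1/4)i


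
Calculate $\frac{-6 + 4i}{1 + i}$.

Multiply numerator and denominator by conjugate (1 - i):
= (-6 + 4i)(1 - i) / (1^2 + 1^2)
= (-2 + 10i) / 2
= -1 + 5i


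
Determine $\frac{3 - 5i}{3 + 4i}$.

Multiply numerator and denominator by conjugate (3 - 4i):
= (3 - 5i)(3 - 4i) / (3^2 + 4^2)
= (-11 - 27i) / 25
= -11/25 - (27/25)i


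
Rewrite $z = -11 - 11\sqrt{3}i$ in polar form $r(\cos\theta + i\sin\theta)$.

r = |z| = sqrt(a^2 + b^2) = sqrt((-11)^2 + (-11*sqrt(3))^2) = sqrt(121 + 363) = sqrt(484) = 22
θ = arctan(b/a) = arctan(-19.0526/-11) (quadrant-adjusted) = 240°
z = 22(cos 240° + i sin 240°)


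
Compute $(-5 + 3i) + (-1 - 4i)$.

(-5 + (-1)) + (3 + (-4))i = -6 - i


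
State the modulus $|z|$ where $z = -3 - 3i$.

|z| = sqrt(a^2 + b^2) = sqrt((-3)^2 + (-3)^2) = sqrt(18) = sqrt(18)


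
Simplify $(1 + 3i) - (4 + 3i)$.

(1 - 4) + (3 - 3)i = -3


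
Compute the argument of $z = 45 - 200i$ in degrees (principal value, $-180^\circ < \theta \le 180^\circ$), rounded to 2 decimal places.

θ = arctan(b/a) = arctan(-200/45) (quadrant-adjusted) = -77.32°


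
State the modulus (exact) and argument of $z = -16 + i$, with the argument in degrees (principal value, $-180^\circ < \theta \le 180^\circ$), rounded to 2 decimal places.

|z| = sqrt((-16)^2 + 1^2) = sqrt(257)
arg(z) = arctan(b/a) = arctan(1/-16) (quadrant-adjusted) = 176.42°


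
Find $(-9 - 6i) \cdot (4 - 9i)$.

(a1*a2 - b1*b2) + (a1*b2 + b1*a2)i
= (-36 - 54) + (81 + (-24))i
= -90 + 57i


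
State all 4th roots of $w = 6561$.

|w| = 6561, arg(w) = 0°
Root modulus = 6561^(1/4) = 9
Root arguments: θ_k = (0° + 360°k)/4 for k = 0, 1, ..., 3
Roots: 9, 9i, -9, -9i


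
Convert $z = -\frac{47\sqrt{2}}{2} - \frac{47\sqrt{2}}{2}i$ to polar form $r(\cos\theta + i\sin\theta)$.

r = |z| = sqrt(a^2 + b^2) = sqrt((-47*sqrt(2)/2)^2 + (-47*sqrt(2)/2)^2) = sqrt(2209/2 + 2209/2) = sqrt(2209) = 47
θ = arctan(b/a) = arctan(-33.234/-33.234) (quadrant-adjusted) = 225°
z = 47(cos 225° + i sin 225°)


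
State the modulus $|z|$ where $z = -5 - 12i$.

|z| = sqrt(a^2 + b^2) = sqrt((-5)^2 + (-12)^2) = sqrt(169) = 13


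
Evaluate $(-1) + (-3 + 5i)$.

(-1 + (-3)) + (0 + 5)i = -4 + 5i


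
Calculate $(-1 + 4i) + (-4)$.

(-1 + (-4)) + (4 + 0)i = -5 + 4i


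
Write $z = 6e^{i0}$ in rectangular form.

a = r cos θ = 6 * 1 = 6
b = r sin θ = 6 * 0 = 0
z = 6


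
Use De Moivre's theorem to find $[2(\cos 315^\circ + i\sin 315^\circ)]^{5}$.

By De Moivre: z^n = r^n(cos(nθ) + i sin(nθ))
= 2^5(cos(5*315°) + i sin(5*315°))
= 32(cos 135° + i sin 135°)
= -16*sqrt(2) + 16*sqrt(2)i


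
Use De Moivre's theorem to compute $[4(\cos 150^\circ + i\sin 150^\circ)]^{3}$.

By De Moivre: z^n = r^n(cos(nθ) + i sin(nθ))
= 4^3(cos(3*150°) + i sin(3*150°))
= 64(cos 90° + i sin 90°)
= 64i


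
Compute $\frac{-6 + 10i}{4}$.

Divisor is real, so divide each part by 4:
= -3/2 + (5/2)i


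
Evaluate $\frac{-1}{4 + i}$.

Multiply numerator and denominator by conjugate (4 - i):
= (-1)(4 - i) / (4^2 + 1^2)
= (-4 + i) / 17
= -4/17 + (1/17)i


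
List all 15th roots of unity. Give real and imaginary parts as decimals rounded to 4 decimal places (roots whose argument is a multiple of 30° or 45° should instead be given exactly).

ω_k = e^(2πik/15) = cos(2πk/15) + i sin(2πk/15) for k = 0, 1, ..., 14
Roots: 1, 0.9135 + 0.4067i, 0.6691 + 0.7431i, 0.3090 + 0.9511i, -0.1045 + 0.9945i, -1/2 + (sqrt(3)/2)i, -0.8090 + 0.5878i, -0.9781 + 0.2079i, -0.9781 - 0.2079i, -0.8090 - 0.5878i, -1/2 - (sqrt(3)/2)i, -0.1045 - 0.9945i, 0.3090 - 0.9511i, 0.6691 - 0.7431i, 0.9135 - 0.4067i


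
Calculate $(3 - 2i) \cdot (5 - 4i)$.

(a1*a2 - b1*b2) + (a1*b2 + b1*a2)i
= (15 - 8) + (-12 + (-10))i
= 7 - 22i


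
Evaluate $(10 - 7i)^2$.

(a + bi)^2 = a^2 - b^2 + 2abi
= 10^2 - (-7)^2 + 2*10*(-7)i
= 51 - 140i


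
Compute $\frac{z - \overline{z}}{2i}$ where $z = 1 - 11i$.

z - conjugate(z) = 2bi
(z - conjugate(z))/(2i) = 2bi/(2i) = b = -11


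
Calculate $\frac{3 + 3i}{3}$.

Divisor is real, so divide each part by 3:
= 1 + i


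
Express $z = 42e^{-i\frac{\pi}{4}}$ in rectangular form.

a = r cos θ = 42 * sqrt(2)/2 = 21*sqrt(2)
b = r sin θ = 42 * -sqrt(2)/2 = -21*sqrt(2)
z = 21*sqrt(2) - 21*sqrt(2)i


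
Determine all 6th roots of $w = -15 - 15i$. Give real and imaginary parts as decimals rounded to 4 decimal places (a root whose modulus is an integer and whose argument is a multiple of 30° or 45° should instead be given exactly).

|w| = sqrt(450) ≈ 21.213203, arg(w) = 225°
Root modulus = sqrt(450)^(1/6) ≈ 1.663800
Root arguments: θ_k = (225° + 360°k)/6 for k = 0, 1, ..., 5
Compute each root as (root modulus)(cos θ_k + i sin θ_k) using full-precision intermediates, then round to 4 decimal places.
Roots: 1.3200 + 1.0129i, -0.2172 + 1.6496i, -1.5372 + 0.6367i, -1.3200 - 1.0129i, 0.2172 - 1.6496i, 1.5372 - 0.6367i


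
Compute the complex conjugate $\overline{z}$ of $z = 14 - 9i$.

If z = a + bi, then conjugate(z) = a - bi
conjugate(14 - 9i) = 14 + 9i


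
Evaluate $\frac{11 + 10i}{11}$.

Divisor is real, so divide each part by 11:
= 1 + (10/11)i


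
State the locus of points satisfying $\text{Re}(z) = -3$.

Re(z) = x where z = x + yi; the equation x = -3 is satisfied by all points with that x-coordinate
Locus: Vertical line x = -3


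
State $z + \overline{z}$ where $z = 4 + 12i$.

z + conjugate(z) = (a + bi) + (a - bi) = 2a
= 2 * 4 = 8


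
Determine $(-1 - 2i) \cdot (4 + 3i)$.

(a1*a2 - b1*b2) + (a1*b2 + b1*a2)i
= (-4 - (-6)) + (-3 + (-8))i
= 2 - 11i


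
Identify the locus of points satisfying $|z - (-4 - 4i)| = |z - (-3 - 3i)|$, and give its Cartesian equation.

|z - z1| = |z - z2| means z is equidistant from z1 and z2,
i.e. the perpendicular bisector of the segment from (-4, -4) to (-3, -3) (midpoint (-7/2, -7/2)).
With z = x + yi, square both sides:
(x - (-4))^2 + (y - (-4))^2 = (x - (-3))^2 + (y - (-3))^2
The x^2 and y^2 terms cancel: 2x + 2y = 18 - 32 = -14
Simplify: x + y = -7
Locus: Perpendicular bisector of the segment from (-4, -4) to (-3, -3): the line x + y = -7


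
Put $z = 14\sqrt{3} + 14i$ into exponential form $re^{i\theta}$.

r = |z| = sqrt((14*sqrt(3))^2 + (14)^2) = sqrt(588 + 196) = sqrt(784) = 28
θ = arctan(b/a) = arctan(14/24.2487) (quadrant-adjusted) = 30° = π/6
z = 28e^(i*π/6)


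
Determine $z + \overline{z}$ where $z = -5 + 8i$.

z + conjugate(z) = (a + bi) + (a - bi) = 2a
= 2 * (-5) = -10


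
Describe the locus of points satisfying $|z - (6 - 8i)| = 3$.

|z - z0| = r describes a circle centered at z0 with radius r
Here z0 = 6 - 8i and r = 3
Locus: Circle centered at (6, -8) with radius 3


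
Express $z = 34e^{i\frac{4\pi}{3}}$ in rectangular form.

a = r cos θ = 34 * -1/2 = -17
b = r sin θ = 34 * -sqrt(3)/2 = -17*sqrt(3)
z = -17 - 17*sqrt(3)i


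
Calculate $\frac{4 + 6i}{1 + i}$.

Multiply numerator and denominator by conjugate (1 - i):
= (4 + 6i)(1 - i) / (1^2 + 1^2)
= (10 + 2i) / 2
= 5 + i


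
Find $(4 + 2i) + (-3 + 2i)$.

(4 + (-3)) + (2 + 2)i = 1 + 4i


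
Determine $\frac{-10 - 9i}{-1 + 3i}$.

Multiply numerator and denominator by conjugate (-1 - 3i):
= (-10 - 9i)(-1 - 3i) / ((-1)^2 + 3^2)
= (-17 + 39i) / 10
= -17/10 + (39/10)i
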